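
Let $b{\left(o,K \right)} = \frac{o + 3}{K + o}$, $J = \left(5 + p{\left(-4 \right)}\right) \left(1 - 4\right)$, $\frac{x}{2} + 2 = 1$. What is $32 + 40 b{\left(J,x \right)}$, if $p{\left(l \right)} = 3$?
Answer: $\frac{836}{13} \approx 64.308$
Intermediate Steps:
$x = -2$ ($x = -4 + 2 \cdot 1 = -4 + 2 = -2$)
$J = -24$ ($J = \left(5 + 3\right) \left(1 - 4\right) = 8 \left(-3\right) = -24$)
$b{\left(o,K \right)} = \frac{3 + o}{K + o}$
$32 + 40 b{\left(J,x \right)} = 32 + 40 \frac{3 - 24}{-2 - 24} = 32 + 40 \frac{1}{-26} \left(-21\right) = 32 + 40 \left(\left(- \frac{1}{26}\right) \left(-21\right)\right) = 32 + 40 \cdot \frac{21}{26} = 32 + \frac{420}{13} = \frac{836}{13}$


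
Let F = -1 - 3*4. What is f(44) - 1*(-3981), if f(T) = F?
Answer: 3968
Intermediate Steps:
F = -13 (F = -1 - 12 = -13)
f(T) = -13
f(44) - 1*(-3981) = -13 - 1*(-3981) = -13 + 3981 = 3968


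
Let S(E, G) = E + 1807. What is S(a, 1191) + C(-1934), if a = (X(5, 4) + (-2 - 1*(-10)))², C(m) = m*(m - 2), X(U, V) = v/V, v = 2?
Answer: 14984413/4 ≈ 3.7461e+6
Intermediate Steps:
X(U, V) = 2/V
C(m) = m*(-2 + m)
a = 289/4 (a = (2/4 + (-2 - 1*(-10)))² = (2*(¼) + (-2 + 10))² = (½ + 8)² = (17/2)² = 289/4 ≈ 72.250)
S(E, G) = 1807 + E
S(a, 1191) + C(-1934) = (1807 + 289/4) - 1934*(-2 - 1934) = 7517/4 - 1934*(-1936) = 7517/4 + 3744224 = 14984413/4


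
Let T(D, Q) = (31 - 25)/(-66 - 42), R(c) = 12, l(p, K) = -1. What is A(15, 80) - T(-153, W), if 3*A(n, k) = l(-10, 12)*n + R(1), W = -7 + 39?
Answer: -17/18 ≈ -0.94444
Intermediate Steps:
W = 32
A(n, k) = 4 - n/3 (A(n, k) = (-n + 12)/3 = (12 - n)/3 = 4 - n/3)
T(D, Q) = -1/18 (T(D, Q) = 6/(-108) = 6*(-1/108) = -1/18)
A(15, 80) - T(-153, W) = (4 - ⅓*15) - 1*(-1/18) = (4 - 5) + 1/18 = -1 + 1/18 = -17/18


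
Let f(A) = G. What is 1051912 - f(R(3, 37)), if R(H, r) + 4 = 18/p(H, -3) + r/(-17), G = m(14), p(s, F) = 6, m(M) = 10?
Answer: 1051902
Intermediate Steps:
G = 10
R(H, r) = -1 - r/17 (R(H, r) = -4 + (18/6 + r/(-17)) = -4 + (18*(1/6) + r*(-1/17)) = -4 + (3 - r/17) = -1 - r/17)
f(A) = 10
1051912 - f(R(3, 37)) = 1051912 - 1*10 = 1051912 - 10 = 1051902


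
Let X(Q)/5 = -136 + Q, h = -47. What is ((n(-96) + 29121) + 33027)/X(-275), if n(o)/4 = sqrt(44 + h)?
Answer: -20716/685 - 4*I*sqrt(3)/2055 ≈ -30.242 - 0.0033714*I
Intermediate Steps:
X(Q) = -680 + 5*Q (X(Q) = 5*(-136 + Q) = -680 + 5*Q)
n(o) = 4*I*sqrt(3) (n(o) = 4*sqrt(44 - 47) = 4*sqrt(-3) = 4*(I*sqrt(3)) = 4*I*sqrt(3))
((n(-96) + 29121) + 33027)/X(-275) = ((4*I*sqrt(3) + 29121) + 33027)/(-680 + 5*(-275)) = ((29121 + 4*I*sqrt(3)) + 33027)/(-680 - 1375) = (62148 + 4*I*sqrt(3))/(-2055) = (62148 + 4*I*sqrt(3))*(-1/2055) = -20716/685 - 4*I*sqrt(3)/2055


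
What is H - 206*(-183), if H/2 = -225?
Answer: 37248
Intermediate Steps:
H = -450 (H = 2*(-225) = -450)
H - 206*(-183) = -450 - 206*(-183) = -450 + 37698 = 37248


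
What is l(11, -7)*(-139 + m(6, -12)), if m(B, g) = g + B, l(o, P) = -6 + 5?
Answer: 145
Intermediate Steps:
l(o, P) = -1
m(B, g) = B + g
l(11, -7)*(-139 + m(6, -12)) = -(-139 + (6 - 12)) = -(-139 - 6) = -1*(-145) = 145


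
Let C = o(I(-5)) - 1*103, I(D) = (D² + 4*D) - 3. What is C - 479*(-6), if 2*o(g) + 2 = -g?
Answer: 2769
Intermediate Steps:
I(D) = -3 + D² + 4*D
o(g) = -1 - g/2 (o(g) = -1 + (-g)/2 = -1 - g/2)
C = -105 (C = (-1 - (-3 + (-5)² + 4*(-5))/2) - 1*103 = (-1 - (-3 + 25 - 20)/2) - 103 = (-1 - ½*2) - 103 = (-1 - 1) - 103 = -2 - 103 = -105)
C - 479*(-6) = -105 - 479*(-6) = -105 + 2874 = 2769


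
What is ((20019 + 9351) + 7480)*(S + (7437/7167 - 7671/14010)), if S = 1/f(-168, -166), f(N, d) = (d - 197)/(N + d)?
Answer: 1913282723185/36816879 ≈ 51968.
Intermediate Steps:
f(N, d) = (-197 + d)/(N + d)
S = 334/363 (S = 1/((-197 - 166)/(-168 - 166)) = 1/(-363/(-334)) = 1/(-1/334*(-363)) = 1/(363/334) = 334/363 ≈ 0.92011)
((20019 + 9351) + 7480)*(S + (7437/7167 - 7671/14010)) = ((20019 + 9351) + 7480)*(334/363 + (7437/7167 - 7671/14010)) = (29370 + 7480)*(334/363 + (7437*(1/7167) - 7671*1/14010)) = 36850*(334/363 + (2479/2389 - 2557/4670)) = 36850*(334/363 + 5468257/11156630) = 36850*(5711291711/4049856690) = 1913282723185/36816879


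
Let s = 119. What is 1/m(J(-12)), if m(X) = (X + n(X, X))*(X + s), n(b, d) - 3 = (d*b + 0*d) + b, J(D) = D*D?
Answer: 1/5530101 ≈ 1.8083e-7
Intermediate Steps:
J(D) = D**2
n(b, d) = 3 + b + b*d (n(b, d) = 3 + ((d*b + 0*d) + b) = 3 + ((b*d + 0) + b) = 3 + (b*d + b) = 3 + (b + b*d) = 3 + b + b*d)
m(X) = (119 + X)*(3 + X**2 + 2*X) (m(X) = (X + (3 + X + X*X))*(X + 119) = (X + (3 + X + X**2))*(119 + X) = (3 + X**2 + 2*X)*(119 + X) = (119 + X)*(3 + X**2 + 2*X))
1/m(J(-12)) = 1/(357 + ((-12)**2)**3 + 121*((-12)**2)**2 + 241*(-12)**2) = 1/(357 + 144**3 + 121*144**2 + 241*144) = 1/(357 + 2985984 + 121*20736 + 34704) = 1/(357 + 2985984 + 2509056 + 34704) = 1/5530101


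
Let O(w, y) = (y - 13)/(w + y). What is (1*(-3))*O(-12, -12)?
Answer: -25/8 ≈ -3.1250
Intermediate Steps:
O(w, y) = (-13 + y)/(w + y)
(1*(-3))*O(-12, -12) = (1*(-3))*((-13 - 12)/(-12 - 12)) = -3*(-25)/(-24) = -(-1)*(-25)/8 = -3*25/24 = -25/8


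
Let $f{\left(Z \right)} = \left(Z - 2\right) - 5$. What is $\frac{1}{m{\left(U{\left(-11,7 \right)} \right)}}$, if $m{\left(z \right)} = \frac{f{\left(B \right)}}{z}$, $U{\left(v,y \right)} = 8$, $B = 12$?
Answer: $\frac{8}{5} \approx 1.6$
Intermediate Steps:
$f{\left(Z \right)} = -7 + Z$ ($f{\left(Z \right)} = \left(-2 + Z\right) - 5 = -7 + Z$)
$m{\left(z \right)} = \frac{5}{z}$ ($m{\left(z \right)} = \frac{-7 + 12}{z} = \frac{5}{z}$)
$\frac{1}{m{\left(U{\left(-11,7 \right)} \right)}} = \frac{1}{5 \cdot \frac{1}{8}} = \frac{1}{\frac{5}{8}} = \frac{8}{5}$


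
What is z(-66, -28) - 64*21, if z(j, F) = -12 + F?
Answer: -1384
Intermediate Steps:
z(-66, -28) - 64*21 = (-12 - 28) - 64*21 = -40 - 1*1344 = -40 - 1344 = -1384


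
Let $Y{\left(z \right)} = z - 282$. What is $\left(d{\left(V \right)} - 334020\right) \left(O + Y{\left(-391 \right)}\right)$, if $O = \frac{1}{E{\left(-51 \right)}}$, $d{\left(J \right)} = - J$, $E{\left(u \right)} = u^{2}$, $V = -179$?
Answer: $\frac{584379322952}{2601} \approx 2.2467 \cdot 10^{8}$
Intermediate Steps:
$Y{\left(z \right)} = -282 + z$
$O = \frac{1}{2601}$ ($O = \frac{1}{\left(-51\right)^{2}} = \frac{1}{2601} \approx 0.00038447$)
$\left(d{\left(V \right)} - 334020\right) \left(O + Y{\left(-391 \right)}\right) = \left(\left(-1\right) \left(-179\right) - 334020\right) \left(\frac{1}{2601} - 673\right) = \left(179 - 334020\right) \left(\frac{1}{2601} - 673\right) = \left(-333841\right) \left(- \frac{1750472}{2601}\right) = \frac{584379322952}{2601}$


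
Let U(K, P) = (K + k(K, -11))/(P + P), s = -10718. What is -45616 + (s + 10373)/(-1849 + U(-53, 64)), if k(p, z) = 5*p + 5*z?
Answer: -720866704/15803 ≈ -45616.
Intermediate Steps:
U(K, P) = (-55 + 6*K)/(2*P) (U(K, P) = (K + (5*K + 5*(-11)))/(P + P) = (K + (5*K - 55))/((2*P)) = (K + (-55 + 5*K))*(1/(2*P)) = (-55 + 6*K)*(1/(2*P)) = (-55 + 6*K)/(2*P))
-45616 + (s + 10373)/(-1849 + U(-53, 64)) = -45616 + (-10718 + 10373)/(-1849 + (1/2)*(-55 + 6*(-53))/64) = -45616 - 345/(-1849 + (1/2)*(1/64)*(-55 - 318)) = -45616 - 345/(-1849 + (1/2)*(1/64)*(-373)) = -45616 - 345/(-1849 - 373/128) = -45616 - 345/(-237045/128) = -45616 - 345*(-128/237045) = -45616 + 2944/15803 = -720866704/15803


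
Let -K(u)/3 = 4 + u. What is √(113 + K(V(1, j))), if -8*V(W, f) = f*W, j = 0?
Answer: √101 ≈ 10.050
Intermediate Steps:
V(W, f) = -W*f/8 (V(W, f) = -f*W/8 = -W*f/8)
K(u) = -12 - 3*u (K(u) = -3*(4 + u) = -12 - 3*u)
√(113 + K(V(1, j))) = √(113 + (-12 - (-3)*0/8)) = √(113 + (-12 - 3*0)) = √(113 + (-12 + 0)) = √(113 - 12) = √101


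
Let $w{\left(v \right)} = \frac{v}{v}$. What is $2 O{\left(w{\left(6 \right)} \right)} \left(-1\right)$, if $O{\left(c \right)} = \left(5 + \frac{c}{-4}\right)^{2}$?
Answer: $- \frac{361}{8} \approx -45.125$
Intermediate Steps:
$w{\left(v \right)} = 1$
$O{\left(c \right)} = \left(5 - \frac{c}{4}\right)^{2}$ ($O{\left(c \right)} = \left(5 + c \left(- \frac{1}{4}\right)\right)^{2} = \left(5 - \frac{c}{4}\right)^{2}$)
$2 O{\left(w{\left(6 \right)} \right)} \left(-1\right) = 2 \frac{\left(-20 + 1\right)^{2}}{16} \left(-1\right) = 2 \frac{\left(-19\right)^{2}}{16} \left(-1\right) = 2 \cdot \frac{1}{16} \cdot 361 \left(-1\right) = 2 \cdot \frac{361}{16} \left(-1\right) = \frac{361}{8} \left(-1\right) = - \frac{361}{8}$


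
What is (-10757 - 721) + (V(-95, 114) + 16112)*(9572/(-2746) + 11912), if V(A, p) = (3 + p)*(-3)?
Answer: 257682737496/1373 ≈ 1.8768e+8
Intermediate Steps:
V(A, p) = -9 - 3*p
(-10757 - 721) + (V(-95, 114) + 16112)*(9572/(-2746) + 11912) = (-10757 - 721) + ((-9 - 3*114) + 16112)*(9572/(-2746) + 11912) = -11478 + ((-9 - 342) + 16112)*(9572*(-1/2746) + 11912) = -11478 + (-351 + 16112)*(-4786/1373 + 11912) = -11478 + 15761*(16350390/1373) = -11478 + 257698496790/1373 = 257682737496/1373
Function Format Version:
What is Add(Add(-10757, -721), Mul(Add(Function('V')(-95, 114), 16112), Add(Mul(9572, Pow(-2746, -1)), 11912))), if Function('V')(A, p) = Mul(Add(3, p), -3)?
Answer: Rational(257682737496, 1373) ≈ 1.8768e+8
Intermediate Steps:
Function('V')(A, p) = Add(-9, Mul(-3, p))
Add(Add(-10757, -721), Mul(Add(Function('V')(-95, 114), 16112), Add(Mul(9572, Pow(-2746, -1)), 11912))) = Add(Add(-10757, -721), Mul(Add(Add(-9, Mul(-3, 114)), 16112), Add(Mul(9572, Pow(-2746, -1)), 11912))) = Add(-11478, Mul(Add(Add(-9, -342), 16112), Add(Mul(9572, Rational(-1, 2746)), 11912))) = Add(-11478, Mul(Add(-351, 16112), Add(Rational(-4786, 1373), 11912))) = Add(-11478, Mul(15761, Rational(16350390, 1373))) = Add(-11478, Rational(257698496790, 1373)) = Rational(257682737496, 1373)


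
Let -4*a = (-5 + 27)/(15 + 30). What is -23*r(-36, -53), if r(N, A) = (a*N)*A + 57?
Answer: 20263/5 ≈ 4052.6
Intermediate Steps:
a = -11/90 (a = -(-5 + 27)/(4*(15 + 30)) = -11/(2*45) = -1/4*22/45 = -11/90 ≈ -0.12222)
r(N, A) = 57 - 11*A*N/90 (r(N, A) = (-11*N/90)*A + 57 = -11*A*N/90 + 57 = 57 - 11*A*N/90)
-23*r(-36, -53) = -23*(57 - 11/90*(-53)*(-36)) = -23*(57 - 1166/5) = -23*(-881/5) = 20263/5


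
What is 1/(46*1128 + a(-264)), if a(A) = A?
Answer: 1/51624 ≈ 1.9371e-5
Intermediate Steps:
1/(46*1128 + a(-264)) = 1/(46*1128 - 264) = 1/(51888 - 264) = 1/51624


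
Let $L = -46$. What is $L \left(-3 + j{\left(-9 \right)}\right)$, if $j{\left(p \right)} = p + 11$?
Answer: $46$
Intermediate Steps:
$j{\left(p \right)} = 11 + p$
$L \left(-3 + j{\left(-9 \right)}\right) = - 46 \left(-3 + \left(11 - 9\right)\right) = - 46 \left(-3 + 2\right) = \left(-46\right) \left(-1\right) = 46$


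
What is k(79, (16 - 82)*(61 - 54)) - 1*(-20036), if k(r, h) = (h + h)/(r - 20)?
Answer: 1181200/59 ≈ 20020.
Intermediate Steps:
k(r, h) = 2*h/(-20 + r) (k(r, h) = (2*h)/(-20 + r) = 2*h/(-20 + r))
k(79, (16 - 82)*(61 - 54)) - 1*(-20036) = 2*((16 - 82)*(61 - 54))/(-20 + 79) - 1*(-20036) = 2*(-66*7)/59 + 20036 = 2*(-462)*(1/59) + 20036 = -924/59 + 20036 = 1181200/59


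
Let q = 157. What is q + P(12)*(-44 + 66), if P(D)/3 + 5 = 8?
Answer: 355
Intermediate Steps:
P(D) = 9 (P(D) = -15 + 3*8 = -15 + 24 = 9)
q + P(12)*(-44 + 66) = 157 + 9*(-44 + 66) = 157 + 9*22 = 157 + 198 = 355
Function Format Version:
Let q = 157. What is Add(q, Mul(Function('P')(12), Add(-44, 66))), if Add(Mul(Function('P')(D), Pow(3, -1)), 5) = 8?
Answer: 355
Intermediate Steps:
Function('P')(D) = 9 (Function('P')(D) = Add(-15, Mul(3, 8)) = Add(-15, 24) = 9)
Add(q, Mul(Function('P')(12), Add(-44, 66))) = Add(157, Mul(9, Add(-44, 66))) = Add(157, Mul(9, 22)) = Add(157, 198) = 355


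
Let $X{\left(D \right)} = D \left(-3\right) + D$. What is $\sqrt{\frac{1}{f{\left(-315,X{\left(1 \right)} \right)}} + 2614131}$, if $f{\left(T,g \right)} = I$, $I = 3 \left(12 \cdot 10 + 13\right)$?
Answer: $\frac{\sqrt{416172269730}}{399} \approx 1616.8$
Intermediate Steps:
$X{\left(D \right)} = - 2 D$ ($X{\left(D \right)} = - 3 D + D = - 2 D$)
$I = 399$ ($I = 3 \left(120 + 13\right) = 3 \cdot 133 = 399$)
$f{\left(T,g \right)} = 399$
$\sqrt{\frac{1}{f{\left(-315,X{\left(1 \right)} \right)}} + 2614131} = \sqrt{\frac{1}{399} + 2614131} = \sqrt{\frac{1043038270}{399}} = \frac{\sqrt{416172269730}}{399}$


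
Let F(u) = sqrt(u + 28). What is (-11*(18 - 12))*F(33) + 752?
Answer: 752 - 66*sqrt(61) ≈ 236.52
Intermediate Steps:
F(u) = sqrt(28 + u)
(-11*(18 - 12))*F(33) + 752 = (-11*(18 - 12))*sqrt(28 + 33) + 752 = (-11*6)*sqrt(61) + 752 = -66*sqrt(61) + 752 = 752 - 66*sqrt(61)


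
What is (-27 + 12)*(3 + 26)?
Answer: -435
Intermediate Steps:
(-27 + 12)*(3 + 26) = -15*29 = -435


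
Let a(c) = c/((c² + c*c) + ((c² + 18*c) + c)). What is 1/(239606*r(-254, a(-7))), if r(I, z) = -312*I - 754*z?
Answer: 1/19078627750 ≈ 5.2415e-11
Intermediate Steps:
a(c) = c/(3*c² + 19*c) (a(c) = c/((c² + c²) + (c² + 19*c)) = c/(2*c² + (c² + 19*c)) = c/(3*c² + 19*c))
r(I, z) = -754*z - 312*I
1/(239606*r(-254, a(-7))) = 1/(239606*(-754/(19 + 3*(-7)) - 312*(-254))) = 1/(239606*(-754/(19 - 21) + 79248)) = 1/(239606*(-754/(-2) + 79248)) = 1/(239606*(-754*(-½) + 79248)) = 1/(239606*(377 + 79248)) = (1/239606)/79625 = (1/239606)*(1/79625) = 1/19078627750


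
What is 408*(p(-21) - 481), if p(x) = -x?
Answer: -187680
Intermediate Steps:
408*(p(-21) - 481) = 408*(-1*(-21) - 481) = 408*(21 - 481) = 408*(-460) = -187680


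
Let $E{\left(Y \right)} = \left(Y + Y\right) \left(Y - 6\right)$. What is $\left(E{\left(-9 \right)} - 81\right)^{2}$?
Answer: $35721$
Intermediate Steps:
$E{\left(Y \right)} = 2 Y \left(-6 + Y\right)$
$\left(E{\left(-9 \right)} - 81\right)^{2} = \left(2 \left(-9\right) \left(-6 - 9\right) - 81\right)^{2} = \left(2 \left(-9\right) \left(-15\right) - 81\right)^{2} = \left(270 - 81\right)^{2} = 189^{2} = 35721$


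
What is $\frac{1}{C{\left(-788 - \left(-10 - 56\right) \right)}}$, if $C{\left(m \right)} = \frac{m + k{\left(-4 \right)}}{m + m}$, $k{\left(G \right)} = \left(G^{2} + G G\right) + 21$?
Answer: $\frac{1444}{669} \approx 2.1584$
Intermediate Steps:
$k{\left(G \right)} = 21 + 2 G^{2}$ ($k{\left(G \right)} = \left(G^{2} + G^{2}\right) + 21 = 2 G^{2} + 21 = 21 + 2 G^{2}$)
$C{\left(m \right)} = \frac{53 + m}{2 m}$ ($C{\left(m \right)} = \frac{m + \left(21 + 2 \left(-4\right)^{2}\right)}{m + m} = \frac{m + \left(21 + 2 \cdot 16\right)}{2 m} = \left(m + \left(21 + 32\right)\right) \frac{1}{2 m} = \left(m + 53\right) \frac{1}{2 m} = \left(53 + m\right) \frac{1}{2 m} = \frac{53 + m}{2 m}$)
$\frac{1}{C{\left(-788 - \left(-10 - 56\right) \right)}} = \frac{1}{\frac{1}{2} \frac{1}{-788 - \left(-10 - 56\right)} \left(53 - \left(778 - 56\right)\right)} = \frac{1}{\frac{1}{2} \frac{1}{-788 - \left(-10 - 56\right)} \left(53 - 722\right)} = \frac{1}{\frac{1}{2} \frac{1}{-788 - -66} \left(53 - 722\right)} = \frac{1}{\frac{1}{2} \frac{1}{-788 + 66} \left(53 + \left(-788 + 66\right)\right)} = \frac{1}{\frac{1}{2} \frac{1}{-722} \left(53 - 722\right)} = \frac{1}{\frac{1}{2} \left(- \frac{1}{722}\right) \left(-669\right)} = \frac{1}{\frac{669}{1444}} = \frac{1444}{669}$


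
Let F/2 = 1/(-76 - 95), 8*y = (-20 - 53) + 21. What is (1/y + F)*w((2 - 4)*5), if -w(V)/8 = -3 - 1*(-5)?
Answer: 5888/2223 ≈ 2.6487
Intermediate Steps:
y = -13/2 (y = ((-20 - 53) + 21)/8 = (-73 + 21)/8 = (⅛)*(-52) = -13/2 ≈ -6.5000)
w(V) = -16 (w(V) = -8*(-3 - 1*(-5)) = -8*(-3 + 5) = -8*2 = -16)
F = -2/171 (F = 2/(-76 - 95) = 2/(-171) = 2*(-1/171) = -2/171 ≈ -0.011696)
(1/y + F)*w((2 - 4)*5) = (1/(-13/2) - 2/171)*(-16) = (-2/13 - 2/171)*(-16) = -368/2223*(-16) = 5888/2223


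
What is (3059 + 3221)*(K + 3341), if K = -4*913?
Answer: -1953080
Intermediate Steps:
K = -3652
(3059 + 3221)*(K + 3341) = (3059 + 3221)*(-3652 + 3341) = 6280*(-311) = -1953080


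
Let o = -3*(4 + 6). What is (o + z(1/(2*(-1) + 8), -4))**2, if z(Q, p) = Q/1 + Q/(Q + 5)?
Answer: 30724849/34596 ≈ 888.10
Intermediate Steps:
z(Q, p) = Q + Q/(5 + Q) (z(Q, p) = Q*1 + Q/(5 + Q) = Q + Q/(5 + Q))
o = -30 (o = -3*10 = -30)
(o + z(1/(2*(-1) + 8), -4))**2 = (-30 + (6 + 1/(2*(-1) + 8))/((2*(-1) + 8)*(5 + 1/(2*(-1) + 8))))**2 = (-30 + (6 + 1/(-2 + 8))/((-2 + 8)*(5 + 1/(-2 + 8))))**2 = (-30 + (6 + 1/6)/(6*(5 + 1/6)))**2 = (-30 + (1/6)*(37/6)/(31/6))**2 = (-30 + (1/6)*(6/31)*(37/6))**2 = (-30 + 37/186)**2 = (-5543/186)**2 = 30724849/34596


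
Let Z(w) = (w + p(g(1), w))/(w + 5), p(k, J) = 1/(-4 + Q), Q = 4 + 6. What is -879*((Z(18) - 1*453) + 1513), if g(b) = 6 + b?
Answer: -42891977/46 ≈ -9.3243e+5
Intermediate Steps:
Q = 10
p(k, J) = 1/6 (p(k, J) = 1/(-4 + 10) = 1/6)
Z(w) = (1/6 + w)/(5 + w) (Z(w) = (w + 1/6)/(w + 5) = (1/6 + w)/(5 + w))
-879*((Z(18) - 1*453) + 1513) = -879*(((1/6 + 18)/(5 + 18) - 1*453) + 1513) = -879*(((109/6)/23 - 453) + 1513) = -879*(((1/23)*(109/6) - 453) + 1513) = -879*((109/138 - 453) + 1513) = -879*(-62405/138 + 1513) = -879*146389/138 = -42891977/46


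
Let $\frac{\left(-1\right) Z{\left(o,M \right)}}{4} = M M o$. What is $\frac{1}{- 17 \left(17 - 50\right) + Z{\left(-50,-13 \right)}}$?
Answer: $\frac{1}{34361} \approx 2.9103 \cdot 10^{-5}$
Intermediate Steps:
$Z{\left(o,M \right)} = - 4 o M^{2}$ ($Z{\left(o,M \right)} = - 4 M M o = - 4 o M^{2}$)
$\frac{1}{- 17 \left(17 - 50\right) + Z{\left(-50,-13 \right)}} = \frac{1}{- 17 \left(17 - 50\right) - - 200 \left(-13\right)^{2}} = \frac{1}{\left(-17\right) \left(-33\right) - \left(-200\right) 169} = \frac{1}{561 + 33800} = \frac{1}{34361}$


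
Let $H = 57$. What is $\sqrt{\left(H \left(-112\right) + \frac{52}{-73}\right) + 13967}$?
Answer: $\frac{\sqrt{40406011}}{73} \approx 87.076$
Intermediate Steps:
$\sqrt{\left(H \left(-112\right) + \frac{52}{-73}\right) + 13967} = \sqrt{\left(57 \left(-112\right) + \frac{52}{-73}\right) + 13967} = \sqrt{\left(-6384 + 52 \left(- \frac{1}{73}\right)\right) + 13967} = \sqrt{\left(-6384 - \frac{52}{73}\right) + 13967} = \sqrt{- \frac{466084}{73} + 13967} = \sqrt{\frac{553507}{73}} = \frac{\sqrt{40406011}}{73}$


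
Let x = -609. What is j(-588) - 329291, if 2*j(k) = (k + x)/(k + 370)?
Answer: -143569679/436 ≈ -3.2929e+5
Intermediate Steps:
j(k) = (-609 + k)/(2*(370 + k)) (j(k) = ((k - 609)/(k + 370))/2 = ((-609 + k)/(370 + k))/2 = (-609 + k)/(2*(370 + k)))
j(-588) - 329291 = (-609 - 588)/(2*(370 - 588)) - 329291 = (½)*(-1197)/(-218) - 329291 = (½)*(-1/218)*(-1197) - 329291 = 1197/436 - 329291 = -143569679/436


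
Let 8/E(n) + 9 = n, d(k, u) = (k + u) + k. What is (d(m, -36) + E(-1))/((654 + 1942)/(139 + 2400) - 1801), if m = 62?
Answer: -1107004/22850715 ≈ -0.048445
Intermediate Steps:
d(k, u) = u + 2*k
E(n) = 8/(-9 + n)
(d(m, -36) + E(-1))/((654 + 1942)/(139 + 2400) - 1801) = ((-36 + 2*62) + 8/(-9 - 1))/((654 + 1942)/(139 + 2400) - 1801) = ((-36 + 124) + 8/(-10))/(2596/2539 - 1801) = (88 + 8*(-⅒))/(2596*(1/2539) - 1801) = (88 - ⅘)/(2596/2539 - 1801) = 436/(5*(-4570143/2539)) = (436/5)*(-2539/4570143) = -1107004/22850715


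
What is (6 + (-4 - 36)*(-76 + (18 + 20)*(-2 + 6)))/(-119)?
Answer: 3034/119 ≈ 25.496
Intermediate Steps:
(6 + (-4 - 36)*(-76 + (18 + 20)*(-2 + 6)))/(-119) = (6 - 40*(-76 + 38*4))*(-1/119) = (6 - 40*(-76 + 152))*(-1/119) = (6 - 40*76)*(-1/119) = (6 - 3040)*(-1/119) = -3034*(-1/119) = 3034/119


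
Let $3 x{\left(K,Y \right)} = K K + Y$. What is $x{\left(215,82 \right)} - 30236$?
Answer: $- \frac{44401}{3} \approx -14800.0$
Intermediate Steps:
$x{\left(K,Y \right)} = \frac{Y}{3} + \frac{K^{2}}{3}$ ($x{\left(K,Y \right)} = \frac{K K + Y}{3} = \frac{K^{2} + Y}{3} = \frac{Y + K^{2}}{3} = \frac{Y}{3} + \frac{K^{2}}{3}$)
$x{\left(215,82 \right)} - 30236 = \left(\frac{1}{3} \cdot 82 + \frac{215^{2}}{3}\right) - 30236 = \left(\frac{82}{3} + \frac{1}{3} \cdot 46225\right) - 30236 = \left(\frac{82}{3} + \frac{46225}{3}\right) - 30236 = \frac{46307}{3} - 30236 = - \frac{44401}{3}$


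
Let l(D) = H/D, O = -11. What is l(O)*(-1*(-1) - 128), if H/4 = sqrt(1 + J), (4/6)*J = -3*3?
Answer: 1270*I*sqrt(2)/11 ≈ 163.28*I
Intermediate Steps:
J = -27/2 (J = 3*(-3*3)/2 = (3/2)*(-9) = -27/2 ≈ -13.500)
H = 10*I*sqrt(2) (H = 4*sqrt(1 - 27/2) = 4*sqrt(-25/2) = 4*(5*I*sqrt(2)/2) = 10*I*sqrt(2) ≈ 14.142*I)
l(D) = 10*I*sqrt(2)/D (l(D) = (10*I*sqrt(2))/D = 10*I*sqrt(2)/D)
l(O)*(-1*(-1) - 128) = (10*I*sqrt(2)/(-11))*(-1*(-1) - 128) = (10*I*sqrt(2)*(-1/11))*(1 - 128) = -10*I*sqrt(2)/11*(-127) = 1270*I*sqrt(2)/11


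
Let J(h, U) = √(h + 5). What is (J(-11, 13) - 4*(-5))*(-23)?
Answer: -460 - 23*I*√6 ≈ -460.0 - 56.338*I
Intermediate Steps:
J(h, U) = √(5 + h)
(J(-11, 13) - 4*(-5))*(-23) = (√(5 - 11) - 4*(-5))*(-23) = (√(-6) + 20)*(-23) = (I*√6 + 20)*(-23) = (20 + I*√6)*(-23) = -460 - 23*I*√6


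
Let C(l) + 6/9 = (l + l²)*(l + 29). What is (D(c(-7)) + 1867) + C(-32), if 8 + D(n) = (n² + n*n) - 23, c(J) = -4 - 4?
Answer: -3038/3 ≈ -1012.7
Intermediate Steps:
c(J) = -8
C(l) = -⅔ + (29 + l)*(l + l²) (C(l) = -⅔ + (l + l²)*(l + 29) = -⅔ + (l + l²)*(29 + l) = -⅔ + (29 + l)*(l + l²))
D(n) = -31 + 2*n² (D(n) = -8 + ((n² + n*n) - 23) = -8 + ((n² + n²) - 23) = -8 + (2*n² - 23) = -8 + (-23 + 2*n²) = -31 + 2*n²)
(D(c(-7)) + 1867) + C(-32) = ((-31 + 2*(-8)²) + 1867) + (-⅔ + (-32)³ + 29*(-32) + 30*(-32)²) = ((-31 + 2*64) + 1867) + (-⅔ - 32768 - 928 + 30*1024) = ((-31 + 128) + 1867) + (-⅔ - 32768 - 928 + 30720) = (97 + 1867) - 8930/3 = 1964 - 8930/3 = -3038/3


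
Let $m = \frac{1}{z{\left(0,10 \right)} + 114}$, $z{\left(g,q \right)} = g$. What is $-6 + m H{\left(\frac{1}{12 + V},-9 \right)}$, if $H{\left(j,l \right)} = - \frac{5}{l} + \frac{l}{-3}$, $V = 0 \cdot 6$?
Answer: $- \frac{3062}{513} \approx -5.9688$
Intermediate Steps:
$V = 0$
$H{\left(j,l \right)} = - \frac{5}{l} - \frac{l}{3}$ ($H{\left(j,l \right)} = - \frac{5}{l} + l \left(- \frac{1}{3}\right) = - \frac{5}{l} - \frac{l}{3}$)
$m = \frac{1}{114}$ ($m = \frac{1}{0 + 114} = \frac{1}{114} \approx 0.0087719$)
$-6 + m H{\left(\frac{1}{12 + V},-9 \right)} = -6 + \frac{- \frac{5}{-9} - -3}{114} = -6 + \frac{\left(-5\right) \left(- \frac{1}{9}\right) + 3}{114} = -6 + \frac{\frac{5}{9} + 3}{114} = -6 + \frac{1}{114} \cdot \frac{32}{9} = -6 + \frac{16}{513} = - \frac{3062}{513}$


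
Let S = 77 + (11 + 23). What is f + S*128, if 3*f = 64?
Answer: 42688/3 ≈ 14229.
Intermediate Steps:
f = 64/3 (f = (⅓)*64 = 64/3 ≈ 21.333)
S = 111 (S = 77 + 34 = 111)
f + S*128 = 64/3 + 111*128 = 64/3 + 14208 = 42688/3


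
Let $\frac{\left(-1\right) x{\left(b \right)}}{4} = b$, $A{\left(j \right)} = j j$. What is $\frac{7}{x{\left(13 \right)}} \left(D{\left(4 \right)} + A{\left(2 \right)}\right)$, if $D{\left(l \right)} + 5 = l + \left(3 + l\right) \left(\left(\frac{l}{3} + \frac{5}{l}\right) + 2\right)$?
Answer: $- \frac{2947}{624} \approx -4.7228$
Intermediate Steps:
$A{\left(j \right)} = j^{2}$
$x{\left(b \right)} = - 4 b$
$D{\left(l \right)} = -5 + l + \left(3 + l\right) \left(2 + \frac{5}{l} + \frac{l}{3}\right)$ ($D{\left(l \right)} = -5 + \left(l + \left(3 + l\right) \left(\left(\frac{l}{3} + \frac{5}{l}\right) + 2\right)\right) = -5 + \left(l + \left(3 + l\right) \left(\left(\frac{5}{l} + \frac{l}{3}\right) + 2\right)\right) = -5 + \left(l + \left(3 + l\right) \left(2 + \frac{5}{l} + \frac{l}{3}\right)\right) = -5 + l + \left(3 + l\right) \left(2 + \frac{5}{l} + \frac{l}{3}\right)$)
$\frac{7}{x{\left(13 \right)}} \left(D{\left(4 \right)} + A{\left(2 \right)}\right) = \frac{7}{\left(-4\right) 13} \left(\left(6 + 4 \cdot 4 + \frac{15}{4} + \frac{4^{2}}{3}\right) + 2^{2}\right) = \frac{7}{-52} \left(\left(6 + 16 + 15 \cdot \frac{1}{4} + \frac{1}{3} \cdot 16\right) + 4\right) = 7 \left(- \frac{1}{52}\right) \left(\left(6 + 16 + \frac{15}{4} + \frac{16}{3}\right) + 4\right) = - \frac{7 \left(\frac{373}{12} + 4\right)}{52} = \left(- \frac{7}{52}\right) \frac{421}{12} = - \frac{2947}{624}$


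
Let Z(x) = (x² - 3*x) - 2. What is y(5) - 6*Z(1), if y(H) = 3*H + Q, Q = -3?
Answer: 36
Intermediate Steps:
Z(x) = -2 + x² - 3*x
y(H) = -3 + 3*H (y(H) = 3*H - 3 = -3 + 3*H)
y(5) - 6*Z(1) = (-3 + 3*5) - 6*(-2 + 1² - 3*1) = (-3 + 15) - 6*(-2 + 1 - 3) = 12 - 6*(-4) = 12 + 24 = 36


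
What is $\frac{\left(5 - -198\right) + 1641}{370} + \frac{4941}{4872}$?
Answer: $\frac{1802023}{300440} \approx 5.9979$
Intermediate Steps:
$\frac{\left(5 - -198\right) + 1641}{370} + \frac{4941}{4872} = \left(\left(5 + 198\right) + 1641\right) \frac{1}{370} + 4941 \cdot \frac{1}{4872} = \left(203 + 1641\right) \frac{1}{370} + \frac{1647}{1624} = 1844 \cdot \frac{1}{370} + \frac{1647}{1624} = \frac{922}{185} + \frac{1647}{1624} = \frac{1802023}{300440}$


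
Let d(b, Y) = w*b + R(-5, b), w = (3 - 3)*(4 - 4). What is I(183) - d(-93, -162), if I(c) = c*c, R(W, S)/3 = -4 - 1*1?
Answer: 33504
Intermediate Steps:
R(W, S) = -15 (R(W, S) = 3*(-4 - 1*1) = 3*(-4 - 1) = 3*(-5) = -15)
w = 0 (w = 0*0 = 0)
d(b, Y) = -15 (d(b, Y) = 0*b - 15 = 0 - 15 = -15)
I(c) = c²
I(183) - d(-93, -162) = 183² - 1*(-15) = 33489 + 15 = 33504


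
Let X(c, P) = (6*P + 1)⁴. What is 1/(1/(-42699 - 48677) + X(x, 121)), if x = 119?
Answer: 91376/25525237181375215 ≈ 3.5798e-12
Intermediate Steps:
X(c, P) = (1 + 6*P)⁴
1/(1/(-42699 - 48677) + X(x, 121)) = 1/(1/(-42699 - 48677) + (1 + 6*121)⁴) = 1/(1/(-91376) + (1 + 726)⁴) = 1/(-1/91376 + 727⁴) = 1/(-1/91376 + 279342903841) = 1/(25525237181375215/91376) = 91376/25525237181375215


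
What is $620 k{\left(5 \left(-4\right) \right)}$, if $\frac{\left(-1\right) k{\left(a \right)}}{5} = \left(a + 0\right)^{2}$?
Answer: $-1240000$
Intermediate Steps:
$k{\left(a \right)} = - 5 a^{2}$ ($k{\left(a \right)} = - 5 \left(a + 0\right)^{2} = - 5 a^{2}$)
$620 k{\left(5 \left(-4\right) \right)} = 620 \left(- 5 \left(5 \left(-4\right)\right)^{2}\right) = 620 \left(- 5 \left(-20\right)^{2}\right) = 620 \left(\left(-5\right) 400\right) = 620 \left(-2000\right) = -1240000$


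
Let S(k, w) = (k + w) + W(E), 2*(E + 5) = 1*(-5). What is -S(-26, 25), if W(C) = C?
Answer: 17/2 ≈ 8.5000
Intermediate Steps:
E = -15/2 (E = -5 + (1*(-5))/2 = -5 + (½)*(-5) = -5 - 5/2 = -15/2 ≈ -7.5000)
S(k, w) = -15/2 + k + w (S(k, w) = (k + w) - 15/2 = -15/2 + k + w)
-S(-26, 25) = -(-15/2 - 26 + 25) = -1*(-17/2) = 17/2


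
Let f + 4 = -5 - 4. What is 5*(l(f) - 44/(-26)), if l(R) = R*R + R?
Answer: 10250/13 ≈ 788.46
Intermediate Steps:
f = -13 (f = -4 + (-5 - 4) = -4 - 9 = -13)
l(R) = R + R**2 (l(R) = R**2 + R = R + R**2)
5*(l(f) - 44/(-26)) = 5*(-13*(1 - 13) - 44/(-26)) = 5*(-13*(-12) - 44*(-1/26)) = 5*(156 + 22/13) = 5*(2050/13) = 10250/13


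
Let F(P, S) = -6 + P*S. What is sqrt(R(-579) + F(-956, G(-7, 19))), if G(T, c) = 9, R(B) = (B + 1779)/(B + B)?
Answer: I*sqrt(320752490)/193 ≈ 92.796*I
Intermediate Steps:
R(B) = (1779 + B)/(2*B) (R(B) = (1779 + B)/((2*B)) = (1779 + B)*(1/(2*B)) = (1779 + B)/(2*B))
sqrt(R(-579) + F(-956, G(-7, 19))) = sqrt((1/2)*(1779 - 579)/(-579) + (-6 - 956*9)) = sqrt((1/2)*(-1/579)*1200 + (-6 - 8604)) = sqrt(-200/193 - 8610) = sqrt(-1661930/193) = I*sqrt(320752490)/193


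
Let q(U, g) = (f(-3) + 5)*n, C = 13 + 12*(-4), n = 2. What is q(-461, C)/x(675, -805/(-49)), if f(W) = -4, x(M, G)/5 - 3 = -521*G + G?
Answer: -14/298895 ≈ -4.6839e-5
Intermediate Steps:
x(M, G) = 15 - 2600*G (x(M, G) = 15 + 5*(-521*G + G) = 15 + 5*(-520*G) = 15 - 2600*G)
C = -35 (C = 13 - 48 = -35)
q(U, g) = 2 (q(U, g) = (-4 + 5)*2 = 1*2 = 2)
q(-461, C)/x(675, -805/(-49)) = 2/(15 - (-2093000)/(-49)) = 2/(15 - (-2093000)*(-1)/49) = 2/(15 - 2600*115/7) = 2/(15 - 299000/7) = 2/(-298895/7) = 2*(-7/298895) = -14/298895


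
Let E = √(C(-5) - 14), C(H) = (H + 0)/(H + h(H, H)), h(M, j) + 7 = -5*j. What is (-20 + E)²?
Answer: (260 - I*√2431)²/169 ≈ 385.62 - 151.71*I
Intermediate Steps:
h(M, j) = -7 - 5*j
C(H) = H/(-7 - 4*H) (C(H) = (H + 0)/(H + (-7 - 5*H)) = H/(-7 - 4*H))
E = I*√2431/13 (E = √(-1*(-5)/(7 + 4*(-5)) - 14) = √(-1*(-5)/(7 - 20) - 14) = √(-1*(-5)/(-13) - 14) = √(-1*(-5)*(-1/13) - 14) = √(-5/13 - 14) = √(-187/13) = I*√2431/13 ≈ 3.7927*I)
(-20 + E)² = (-20 + I*√2431/13)²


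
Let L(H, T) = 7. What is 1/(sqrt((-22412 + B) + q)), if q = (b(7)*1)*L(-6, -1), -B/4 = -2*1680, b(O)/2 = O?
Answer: -I*sqrt(986)/2958 ≈ -0.010615*I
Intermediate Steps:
b(O) = 2*O
B = 13440 (B = -(-8)*1680 = -4*(-3360) = 13440)
q = 98 (q = ((2*7)*1)*7 = (14*1)*7 = 14*7 = 98)
1/(sqrt((-22412 + B) + q)) = 1/(sqrt((-22412 + 13440) + 98)) = 1/(sqrt(-8972 + 98)) = 1/(sqrt(-8874)) = 1/(3*I*sqrt(986)) = -I*sqrt(986)/2958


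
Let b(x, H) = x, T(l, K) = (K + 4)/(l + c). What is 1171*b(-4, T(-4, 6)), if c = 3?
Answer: -4684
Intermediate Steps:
T(l, K) = (4 + K)/(3 + l) (T(l, K) = (K + 4)/(l + 3) = (4 + K)/(3 + l))
1171*b(-4, T(-4, 6)) = 1171*(-4) = -4684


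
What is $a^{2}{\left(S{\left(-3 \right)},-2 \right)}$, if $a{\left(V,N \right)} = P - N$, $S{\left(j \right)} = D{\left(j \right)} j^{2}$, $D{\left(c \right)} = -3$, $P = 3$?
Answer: $25$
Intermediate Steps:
$S{\left(j \right)} = - 3 j^{2}$
$a{\left(V,N \right)} = 3 - N$
$a^{2}{\left(S{\left(-3 \right)},-2 \right)} = \left(3 - -2\right)^{2} = \left(3 + 2\right)^{2} = 5^{2} = 25$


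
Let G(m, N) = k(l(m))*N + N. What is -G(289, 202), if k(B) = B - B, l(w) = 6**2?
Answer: -202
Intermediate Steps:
l(w) = 36
k(B) = 0
G(m, N) = N (G(m, N) = 0*N + N = 0 + N = N)
-G(289, 202) = -1*202 = -202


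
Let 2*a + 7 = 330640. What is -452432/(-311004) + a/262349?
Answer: 85054587767/40795794198 ≈ 2.0849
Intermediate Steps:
a = 330633/2 (a = -7/2 + (½)*330640 = -7/2 + 165320 = 330633/2 ≈ 1.6532e+5)
-452432/(-311004) + a/262349 = -452432/(-311004) + (330633/2)/262349 = -452432*(-1/311004) + (330633/2)*(1/262349) = 113108/77751 + 330633/524698 = 85054587767/40795794198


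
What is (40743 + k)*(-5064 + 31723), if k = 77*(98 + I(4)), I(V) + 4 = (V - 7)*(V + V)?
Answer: 1229859647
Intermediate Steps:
I(V) = -4 + 2*V*(-7 + V) (I(V) = -4 + (V - 7)*(V + V) = -4 + (-7 + V)*(2*V) = -4 + 2*V*(-7 + V))
k = 5390 (k = 77*(98 + (-4 - 14*4 + 2*4²)) = 77*(98 + (-4 - 56 + 2*16)) = 77*(98 + (-4 - 56 + 32)) = 77*(98 - 28) = 77*70 = 5390)
(40743 + k)*(-5064 + 31723) = (40743 + 5390)*(-5064 + 31723) = 46133*26659 = 1229859647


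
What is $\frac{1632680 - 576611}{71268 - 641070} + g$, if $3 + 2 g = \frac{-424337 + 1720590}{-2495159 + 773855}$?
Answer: $- \frac{1219441087547}{326934153936} \approx -3.7299$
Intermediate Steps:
$g = - \frac{6460165}{3442608}$ ($g = - \frac{3}{2} + \frac{\left(-424337 + 1720590\right) \frac{1}{-2495159 + 773855}}{2} = - \frac{3}{2} + \frac{1296253 \frac{1}{-1721304}}{2} = - \frac{3}{2} + \frac{1296253 \left(- \frac{1}{1721304}\right)}{2} = - \frac{3}{2} + \frac{1}{2} \left(- \frac{1296253}{1721304}\right) = - \frac{3}{2} - \frac{1296253}{3442608} = - \frac{6460165}{3442608} \approx -1.8765$)
$\frac{1632680 - 576611}{71268 - 641070} + g = \frac{1632680 - 576611}{71268 - 641070} - \frac{6460165}{3442608} = \frac{1056069}{-569802} - \frac{6460165}{3442608} = 1056069 \left(- \frac{1}{569802}\right) - \frac{6460165}{3442608} = - \frac{352023}{189934} - \frac{6460165}{3442608} = - \frac{1219441087547}{326934153936}$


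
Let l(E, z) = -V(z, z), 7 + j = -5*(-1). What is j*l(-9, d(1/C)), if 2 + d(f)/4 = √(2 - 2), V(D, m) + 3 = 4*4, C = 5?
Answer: 26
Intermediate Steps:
j = -2 (j = -7 - 5*(-1) = -7 + 5 = -2)
V(D, m) = 13 (V(D, m) = -3 + 4*4 = -3 + 16 = 13)
d(f) = -8 (d(f) = -8 + 4*√(2 - 2) = -8 + 4*√0 = -8 + 4*0 = -8 + 0 = -8)
l(E, z) = -13 (l(E, z) = -1*13 = -13)
j*l(-9, d(1/C)) = -2*(-13) = 26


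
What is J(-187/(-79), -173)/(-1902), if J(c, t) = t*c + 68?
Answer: 8993/50086 ≈ 0.17955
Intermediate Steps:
J(c, t) = 68 + c*t (J(c, t) = c*t + 68 = 68 + c*t)
J(-187/(-79), -173)/(-1902) = (68 - 187/(-79)*(-173))/(-1902) = (68 - 187*(-1/79)*(-173))*(-1/1902) = (68 + (187/79)*(-173))*(-1/1902) = (68 - 32351/79)*(-1/1902) = -26979/79*(-1/1902) = 8993/50086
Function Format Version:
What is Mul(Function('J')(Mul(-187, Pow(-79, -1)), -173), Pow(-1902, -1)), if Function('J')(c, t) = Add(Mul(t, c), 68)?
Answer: Rational(8993, 50086) ≈ 0.17955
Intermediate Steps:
Function('J')(c, t) = Add(68, Mul(c, t)) (Function('J')(c, t) = Add(Mul(c, t), 68) = Add(68, Mul(c, t)))
Mul(Function('J')(Mul(-187, Pow(-79, -1)), -173), Pow(-1902, -1)) = Mul(Add(68, Mul(Mul(-187, Pow(-79, -1)), -173)), Pow(-1902, -1)) = Mul(Add(68, Mul(Mul(-187, Rational(-1, 79)), -173)), Rational(-1, 1902)) = Mul(Add(68, Mul(Rational(187, 79), -173)), Rational(-1, 1902)) = Mul(Add(68, Rational(-32351, 79)), Rational(-1, 1902)) = Mul(Rational(-26979, 79), Rational(-1, 1902)) = Rational(8993, 50086)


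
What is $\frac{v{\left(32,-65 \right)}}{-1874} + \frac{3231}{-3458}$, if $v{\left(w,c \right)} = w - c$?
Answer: $- \frac{1597580}{1620073} \approx -0.98612$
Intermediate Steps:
$\frac{v{\left(32,-65 \right)}}{-1874} + \frac{3231}{-3458} = \frac{32 - -65}{-1874} + \frac{3231}{-3458} = \left(32 + 65\right) \left(- \frac{1}{1874}\right) + 3231 \left(- \frac{1}{3458}\right) = 97 \left(- \frac{1}{1874}\right) - \frac{3231}{3458} = - \frac{97}{1874} - \frac{3231}{3458} = - \frac{1597580}{1620073}$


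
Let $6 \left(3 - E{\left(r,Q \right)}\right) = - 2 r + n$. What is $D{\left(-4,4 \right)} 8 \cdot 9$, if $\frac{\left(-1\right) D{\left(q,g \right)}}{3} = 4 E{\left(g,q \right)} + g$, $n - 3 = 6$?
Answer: $-3312$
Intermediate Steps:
$n = 9$ ($n = 3 + 6 = 9$)
$E{\left(r,Q \right)} = \frac{3}{2} + \frac{r}{3}$ ($E{\left(r,Q \right)} = 3 - \frac{- 2 r + 9}{6} = 3 - \frac{9 - 2 r}{6} = 3 + \left(- \frac{3}{2} + \frac{r}{3}\right) = \frac{3}{2} + \frac{r}{3}$)
$D{\left(q,g \right)} = -18 - 7 g$ ($D{\left(q,g \right)} = - 3 \left(4 \left(\frac{3}{2} + \frac{g}{3}\right) + g\right) = - 3 \left(\left(6 + \frac{4 g}{3}\right) + g\right) = - 3 \left(6 + \frac{7 g}{3}\right) = -18 - 7 g$)
$D{\left(-4,4 \right)} 8 \cdot 9 = \left(-18 - 28\right) 8 \cdot 9 = \left(-46\right) 8 \cdot 9 = \left(-368\right) 9 = -3312$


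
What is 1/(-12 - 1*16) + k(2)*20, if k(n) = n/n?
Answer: 559/28 ≈ 19.964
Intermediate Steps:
k(n) = 1
1/(-12 - 1*16) + k(2)*20 = 1/(-12 - 1*16) + 1*20 = 1/(-12 - 16) + 20 = 1/(-28) + 20 = -1/28 + 20 = 559/28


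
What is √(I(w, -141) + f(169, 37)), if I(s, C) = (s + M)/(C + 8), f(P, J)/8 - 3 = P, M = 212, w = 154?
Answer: √24291386/133 ≈ 37.057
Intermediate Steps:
f(P, J) = 24 + 8*P
I(s, C) = (212 + s)/(8 + C) (I(s, C) = (s + 212)/(C + 8) = (212 + s)/(8 + C))
√(I(w, -141) + f(169, 37)) = √((212 + 154)/(8 - 141) + (24 + 8*169)) = √(366/(-133) + (24 + 1352)) = √(-1/133*366 + 1376) = √(-366/133 + 1376) = √(182642/133) = √24291386/133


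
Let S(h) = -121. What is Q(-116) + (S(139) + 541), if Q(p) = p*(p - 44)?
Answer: 18980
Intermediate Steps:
Q(p) = p*(-44 + p)
Q(-116) + (S(139) + 541) = -116*(-44 - 116) + (-121 + 541) = -116*(-160) + 420 = 18560 + 420 = 18980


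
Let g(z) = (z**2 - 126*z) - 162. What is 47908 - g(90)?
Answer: 51310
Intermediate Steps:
g(z) = -162 + z**2 - 126*z
47908 - g(90) = 47908 - (-162 + 90**2 - 126*90) = 47908 - (-162 + 8100 - 11340) = 47908 - 1*(-3402) = 47908 + 3402 = 51310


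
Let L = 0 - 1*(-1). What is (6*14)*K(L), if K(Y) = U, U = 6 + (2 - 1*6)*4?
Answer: -840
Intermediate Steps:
L = 1 (L = 0 + 1 = 1)
U = -10 (U = 6 + (2 - 6)*4 = 6 - 4*4 = 6 - 16 = -10)
K(Y) = -10
(6*14)*K(L) = (6*14)*(-10) = 84*(-10) = -840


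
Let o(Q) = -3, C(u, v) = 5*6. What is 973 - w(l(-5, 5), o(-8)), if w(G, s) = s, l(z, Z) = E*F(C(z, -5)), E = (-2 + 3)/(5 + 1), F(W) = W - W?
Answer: 976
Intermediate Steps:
C(u, v) = 30
F(W) = 0
E = ⅙ (E = 1/6 = 1*(⅙) = ⅙ ≈ 0.16667)
l(z, Z) = 0 (l(z, Z) = (⅙)*0 = 0)
973 - w(l(-5, 5), o(-8)) = 973 - 1*(-3) = 973 + 3 = 976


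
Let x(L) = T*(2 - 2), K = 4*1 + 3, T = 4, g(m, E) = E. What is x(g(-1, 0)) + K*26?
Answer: 182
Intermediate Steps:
K = 7 (K = 4 + 3 = 7)
x(L) = 0 (x(L) = 4*(2 - 2) = 4*0 = 0)
x(g(-1, 0)) + K*26 = 0 + 7*26 = 0 + 182 = 182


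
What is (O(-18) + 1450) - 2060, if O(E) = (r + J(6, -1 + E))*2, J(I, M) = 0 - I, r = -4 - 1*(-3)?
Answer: -624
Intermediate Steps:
r = -1 (r = -4 + 3 = -1)
J(I, M) = -I
O(E) = -14 (O(E) = (-1 - 1*6)*2 = (-1 - 6)*2 = -7*2 = -14)
(O(-18) + 1450) - 2060 = (-14 + 1450) - 2060 = 1436 - 2060 = -624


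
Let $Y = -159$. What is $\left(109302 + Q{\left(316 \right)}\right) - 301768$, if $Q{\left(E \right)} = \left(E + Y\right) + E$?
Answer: $-191993$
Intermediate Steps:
$Q{\left(E \right)} = -159 + 2 E$ ($Q{\left(E \right)} = \left(E - 159\right) + E = \left(-159 + E\right) + E = -159 + 2 E$)
$\left(109302 + Q{\left(316 \right)}\right) - 301768 = \left(109302 + \left(-159 + 2 \cdot 316\right)\right) - 301768 = \left(109302 + \left(-159 + 632\right)\right) - 301768 = \left(109302 + 473\right) - 301768 = 109775 - 301768 = -191993$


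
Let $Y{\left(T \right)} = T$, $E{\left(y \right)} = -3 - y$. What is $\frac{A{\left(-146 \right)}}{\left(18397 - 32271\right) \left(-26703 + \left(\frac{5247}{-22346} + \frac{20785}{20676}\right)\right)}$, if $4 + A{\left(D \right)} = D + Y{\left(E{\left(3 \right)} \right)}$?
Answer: $- \frac{18019009944}{42791306013798125} \approx -4.2109 \cdot 10^{-7}$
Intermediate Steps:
$A{\left(D \right)} = -10 + D$ ($A{\left(D \right)} = -4 + \left(D - 6\right) = -4 + \left(-6 + D\right) = -10 + D$)
$\frac{A{\left(-146 \right)}}{\left(18397 - 32271\right) \left(-26703 + \left(\frac{5247}{-22346} + \frac{20785}{20676}\right)\right)} = \frac{-10 - 146}{\left(18397 - 32271\right) \left(-26703 + \left(\frac{5247}{-22346} + \frac{20785}{20676}\right)\right)} = - \frac{156}{\left(-13874\right) \left(-26703 + \left(5247 \left(- \frac{1}{22346}\right) + 20785 \cdot \frac{1}{20676}\right)\right)} = - \frac{156}{\left(-13874\right) \left(-26703 + \left(- \frac{5247}{22346} + \frac{20785}{20676}\right)\right)} = - \frac{156}{\left(-13874\right) \left(-26703 + \frac{177987319}{231012948}\right)} = - \frac{156}{\left(-13874\right) \left(- \frac{6168560763125}{231012948}\right)} = - \frac{156}{\frac{42791306013798125}{115506474}} = \left(-156\right) \frac{115506474}{42791306013798125} = - \frac{18019009944}{42791306013798125}$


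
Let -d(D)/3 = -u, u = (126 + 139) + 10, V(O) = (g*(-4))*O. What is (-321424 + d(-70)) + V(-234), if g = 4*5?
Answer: -301879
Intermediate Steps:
g = 20
V(O) = -80*O (V(O) = (20*(-4))*O = -80*O)
u = 275 (u = 265 + 10 = 275)
d(D) = 825 (d(D) = -(-3)*275 = -3*(-275) = 825)
(-321424 + d(-70)) + V(-234) = (-321424 + 825) - 80*(-234) = -320599 + 18720 = -301879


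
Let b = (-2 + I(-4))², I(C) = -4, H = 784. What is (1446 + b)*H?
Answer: 1161888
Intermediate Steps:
b = 36 (b = (-2 - 4)² = (-6)² = 36)
(1446 + b)*H = (1446 + 36)*784 = 1482*784 = 1161888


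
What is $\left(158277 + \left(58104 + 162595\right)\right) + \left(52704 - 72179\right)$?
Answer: $359501$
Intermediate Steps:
$\left(158277 + \left(58104 + 162595\right)\right) + \left(52704 - 72179\right) = \left(158277 + 220699\right) + \left(52704 - 72179\right) = 378976 - 19475 = 359501$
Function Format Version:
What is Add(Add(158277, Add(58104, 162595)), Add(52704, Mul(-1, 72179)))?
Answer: 359501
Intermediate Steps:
Add(Add(158277, Add(58104, 162595)), Add(52704, Mul(-1, 72179))) = Add(Add(158277, 220699), Add(52704, -72179)) = Add(378976, -19475) = 359501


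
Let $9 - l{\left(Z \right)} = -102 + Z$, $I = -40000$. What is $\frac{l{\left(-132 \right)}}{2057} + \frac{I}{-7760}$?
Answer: $\frac{1052071}{199529} \approx 5.2728$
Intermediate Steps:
$l{\left(Z \right)} = 111 - Z$ ($l{\left(Z \right)} = 9 - \left(-102 + Z\right) = 111 - Z$)
$\frac{l{\left(-132 \right)}}{2057} + \frac{I}{-7760} = \frac{111 - -132}{2057} - \frac{40000}{-7760} = \left(111 + 132\right) \frac{1}{2057} - - \frac{500}{97} = 243 \cdot \frac{1}{2057} + \frac{500}{97} = \frac{243}{2057} + \frac{500}{97} = \frac{1052071}{199529}$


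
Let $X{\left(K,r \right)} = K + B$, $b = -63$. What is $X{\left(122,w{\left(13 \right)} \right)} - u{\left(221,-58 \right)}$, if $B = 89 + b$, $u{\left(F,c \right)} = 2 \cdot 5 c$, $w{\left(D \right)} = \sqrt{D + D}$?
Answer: $728$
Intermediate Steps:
$w{\left(D \right)} = \sqrt{2} \sqrt{D}$ ($w{\left(D \right)} = \sqrt{2 D} = \sqrt{2} \sqrt{D}$)
$u{\left(F,c \right)} = 10 c$
$B = 26$ ($B = 89 - 63 = 26$)
$X{\left(K,r \right)} = 26 + K$ ($X{\left(K,r \right)} = K + 26 = 26 + K$)
$X{\left(122,w{\left(13 \right)} \right)} - u{\left(221,-58 \right)} = \left(26 + 122\right) - 10 \left(-58\right) = 148 - -580 = 148 + 580 = 728$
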